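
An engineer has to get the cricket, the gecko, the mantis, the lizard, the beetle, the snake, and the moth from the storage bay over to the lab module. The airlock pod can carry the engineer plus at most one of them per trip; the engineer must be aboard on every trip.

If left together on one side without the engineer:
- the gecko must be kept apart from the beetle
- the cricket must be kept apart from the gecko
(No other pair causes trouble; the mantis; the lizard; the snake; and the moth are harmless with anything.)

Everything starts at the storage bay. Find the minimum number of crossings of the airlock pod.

Counting alone: the engineer can take at most 1 across per trip to the lab module, so moving all 7 needs at least 7 loaded trips out, with a return between consecutive ones — at least 13 crossings.
The safety rule pushes this higher. Following every safe sequence of crossings, the most of the 7 that can be at the lab module as the airlock pod arrives there on crossing 13 is 6 — never all 7.
So no plan with fewer than 15 crossings exists, and this one achieves 15:
1. Engineer goes to the lab module with the gecko.
2. Engineer goes back to the storage bay alone.
3. Engineer goes to the lab module with the cricket.
4. Engineer goes back to the storage bay with the gecko.
5. Engineer goes to the lab module with the beetle.
6. Engineer goes back to the storage bay alone.
7. Engineer goes to the lab module with the mantis.
8. Engineer goes back to the storage bay alone.
9. Engineer goes to the lab module with the lizard.
10. Engineer goes back to the storage bay alone.
11. Engineer goes to the lab module with the snake.
12. Engineer goes back to the storage bay alone.
13. Engineer goes to the lab module with the moth.
14. Engineer goes back to the storage bay alone.
15. Engineer goes to the lab module with the gecko.

15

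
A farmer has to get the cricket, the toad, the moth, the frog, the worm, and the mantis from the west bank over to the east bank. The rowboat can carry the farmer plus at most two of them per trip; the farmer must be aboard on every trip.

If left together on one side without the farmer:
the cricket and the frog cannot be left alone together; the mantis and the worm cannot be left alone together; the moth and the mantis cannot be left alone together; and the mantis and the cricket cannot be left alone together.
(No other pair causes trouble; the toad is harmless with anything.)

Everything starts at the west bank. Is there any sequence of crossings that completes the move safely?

1. Farmer goes to the east bank with the cricket and the mantis.
2. Farmer goes back to the west bank with the cricket.
3. Farmer goes to the east bank with the cricket and the toad.
4. Farmer goes back to the west bank with the mantis.
5. Farmer goes to the east bank with the moth and the worm.
6. Farmer goes back to the west bank alone.
7. Farmer goes to the east bank with the frog and the mantis.

Yes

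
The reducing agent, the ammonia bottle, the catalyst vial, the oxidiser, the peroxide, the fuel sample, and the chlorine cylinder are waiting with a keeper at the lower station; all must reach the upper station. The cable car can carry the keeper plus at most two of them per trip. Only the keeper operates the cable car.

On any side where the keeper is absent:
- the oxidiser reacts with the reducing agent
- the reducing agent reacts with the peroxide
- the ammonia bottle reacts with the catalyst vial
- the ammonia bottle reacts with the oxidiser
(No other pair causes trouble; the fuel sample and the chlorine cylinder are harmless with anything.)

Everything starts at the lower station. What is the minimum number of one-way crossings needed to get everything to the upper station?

9

Counting alone: the keeper can take at most 2 across per trip to the upper station, so moving all 7 needs at least 4 loaded trips out, with a return between consecutive ones — at least 7 crossings.
The safety rule pushes this higher. Following every safe sequence of crossings, the most of the 7 that can be at the upper station as the cable car arrives there on crossing 7 is 6 — never all 7.
So no plan with fewer than 9 crossings exists, and this one achieves 9:
1. Keeper goes to the upper station with the ammonia bottle and the reducing agent.  [the lower station: the catalyst vial, the chlorine cylinder, the fuel sample, the oxidiser, the peroxide | the upper station: the ammonia bottle, the reducing agent]
2. Keeper goes back to the lower station alone.  [the lower station: the catalyst vial, the chlorine cylinder, the fuel sample, the oxidiser, the peroxide | the upper station: the ammonia bottle, the reducing agent]
3. Keeper goes to the upper station with the catalyst vial.  [the lower station: the chlorine cylinder, the fuel sample, the oxidiser, the peroxide | the upper station: the ammonia bottle, the catalyst vial, the reducing agent]
4. Keeper goes back to the lower station with the ammonia bottle.  [the lower station: the ammonia bottle, the chlorine cylinder, the fuel sample, the oxidiser, the peroxide | the upper station: the catalyst vial, the reducing agent]
5. Keeper goes to the upper station with the oxidiser and the peroxide.  [the lower station: the ammonia bottle, the chlorine cylinder, the fuel sample | the upper station: the catalyst vial, the oxidiser, the peroxide, the reducing agent]
6. Keeper goes back to the lower station with the reducing agent.  [the lower station: the ammonia bottle, the chlorine cylinder, the fuel sample, the reducing agent | the upper station: the catalyst vial, the oxidiser, the peroxide]
7. Keeper goes to the upper station with the chlorine cylinder and the fuel sample.  [the lower station: the ammonia bottle, the reducing agent | the upper station: the catalyst vial, the chlorine cylinder, the fuel sample, the oxidiser, the peroxide]
8. Keeper goes back to the lower station alone.  [the lower station: the ammonia bottle, the reducing agent | the upper station: the catalyst vial, the chlorine cylinder, the fuel sample, the oxidiser, the peroxide]
9. Keeper goes to the upper station with the ammonia bottle and the reducing agent.  [the lower station: — | the upper station: the ammonia bottle, the catalyst vial, the chlorine cylinder, the fuel sample, the oxidiser, the peroxide, the reducing agent]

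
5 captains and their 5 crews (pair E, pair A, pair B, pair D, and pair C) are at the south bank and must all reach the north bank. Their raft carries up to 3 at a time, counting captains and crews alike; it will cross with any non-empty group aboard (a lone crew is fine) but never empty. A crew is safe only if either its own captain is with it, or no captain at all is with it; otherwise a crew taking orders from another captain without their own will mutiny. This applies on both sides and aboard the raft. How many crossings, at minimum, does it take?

11

Counting alone: each trip to the north bank takes at most 3 across and each return brings at least 1 back, so after t trips out (and t−1 returns) at most 3t − (t−1) of the 10 are across; that first reaches 10 at t = 5, so at least 9 crossings are needed.
The safety rule pushes this higher. Following every safe sequence of crossings, the most of the 10 that can be at the north bank as the raft arrives there on crossing 9 is 9 — never all 10.
So no plan with fewer than 11 crossings exists, and this one achieves 11:
1. captain E and crew E cross → the north bank.
2. captain E crosses ← the south bank.
3. crew A, crew B, and crew D cross → the north bank.
4. crew E crosses ← the south bank.
5. captain A, captain B, and captain D cross → the north bank.
6. captain A and crew A cross ← the south bank.
7. captain A, captain C, and captain E cross → the north bank.
8. crew B crosses ← the south bank.
9. crew A and crew E cross → the north bank.
10. crew E crosses ← the south bank.
11. crew B, crew C, and crew E cross → the north bank.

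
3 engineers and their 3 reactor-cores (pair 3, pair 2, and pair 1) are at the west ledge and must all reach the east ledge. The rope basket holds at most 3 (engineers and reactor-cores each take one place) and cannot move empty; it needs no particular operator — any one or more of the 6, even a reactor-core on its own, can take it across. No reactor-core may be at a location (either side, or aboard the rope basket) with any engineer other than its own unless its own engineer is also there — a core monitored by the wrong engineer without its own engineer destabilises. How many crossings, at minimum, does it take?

5

Counting alone: each trip to the east ledge takes at most 3 across and each return brings at least 1 back, so after t trips out (and t−1 returns) at most 3t − (t−1) of the 6 are across; that first reaches 6 at t = 3, so at least 5 crossings are needed.
The plan below uses exactly 5 crossings, so it is optimal:
1. engineer 3 and reactor-core 3 cross → the east ledge.
2. engineer 3 crosses ← the west ledge.
3. engineer 1, engineer 2, and engineer 3 cross → the east ledge.
4. reactor-core 3 crosses ← the west ledge.
5. reactor-core 1, reactor-core 2, and reactor-core 3 cross → the east ledge.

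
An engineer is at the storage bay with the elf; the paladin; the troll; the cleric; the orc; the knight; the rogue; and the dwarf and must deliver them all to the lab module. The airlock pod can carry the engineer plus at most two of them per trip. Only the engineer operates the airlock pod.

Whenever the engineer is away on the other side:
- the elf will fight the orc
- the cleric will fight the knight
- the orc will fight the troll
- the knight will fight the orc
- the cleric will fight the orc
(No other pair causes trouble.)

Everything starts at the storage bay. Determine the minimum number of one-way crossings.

Counting alone: the engineer can take at most 2 across per trip to the lab module, so moving all 8 needs at least 4 loaded trips out, with a return between consecutive ones — at least 7 crossings.
The safety rule pushes this higher. Following every safe sequence of crossings, the most of the 8 that can be at the lab module as the airlock pod arrives there on crossings 7, 9, 11 is 5, 6, 7 respectively — never all 8.
So no plan with fewer than 13 crossings exists, and this one achieves 13:
1. Engineer goes to the lab module with the cleric and the orc.  [the storage bay: the dwarf, the elf, the knight, the paladin, the rogue, the troll | the lab module: the cleric, the orc]
2. Engineer goes back to the storage bay with the cleric.  [the storage bay: the cleric, the dwarf, the elf, the knight, the paladin, the rogue, the troll | the lab module: the orc]
3. Engineer goes to the lab module with the cleric and the elf.  [the storage bay: the dwarf, the knight, the paladin, the rogue, the troll | the lab module: the cleric, the elf, the orc]
4. Engineer goes back to the storage bay with the orc.  [the storage bay: the dwarf, the knight, the orc, the paladin, the rogue, the troll | the lab module: the cleric, the elf]
5. Engineer goes to the lab module with the orc and the paladin.  [the storage bay: the dwarf, the knight, the rogue, the troll | the lab module: the cleric, the elf, the orc, the paladin]
6. Engineer goes back to the storage bay with the orc.  [the storage bay: the dwarf, the knight, the orc, the rogue, the troll | the lab module: the cleric, the elf, the paladin]
7. Engineer goes to the lab module with the orc and the troll.  [the storage bay: the dwarf, the knight, the rogue | the lab module: the cleric, the elf, the orc, the paladin, the troll]
8. Engineer goes back to the storage bay with the orc.  [the storage bay: the dwarf, the knight, the orc, the rogue | the lab module: the cleric, the elf, the paladin, the troll]
9. Engineer goes to the lab module with the orc and the rogue.  [the storage bay: the dwarf, the knight | the lab module: the cleric, the elf, the orc, the paladin, the rogue, the troll]
10. Engineer goes back to the storage bay with the orc.  [the storage bay: the dwarf, the knight, the orc | the lab module: the cleric, the elf, the paladin, the rogue, the troll]
11. Engineer goes to the lab module with the dwarf and the orc.  [the storage bay: the knight | the lab module: the cleric, the dwarf, the elf, the orc, the paladin, the rogue, the troll]
12. Engineer goes back to the storage bay with the orc.  [the storage bay: the knight, the orc | the lab module: the cleric, the dwarf, the elf, the paladin, the rogue, the troll]
13. Engineer goes to the lab module with the knight and the orc.  [the storage bay: — | the lab module: the cleric, the dwarf, the elf, the knight, the orc, the paladin, the rogue, the troll]

13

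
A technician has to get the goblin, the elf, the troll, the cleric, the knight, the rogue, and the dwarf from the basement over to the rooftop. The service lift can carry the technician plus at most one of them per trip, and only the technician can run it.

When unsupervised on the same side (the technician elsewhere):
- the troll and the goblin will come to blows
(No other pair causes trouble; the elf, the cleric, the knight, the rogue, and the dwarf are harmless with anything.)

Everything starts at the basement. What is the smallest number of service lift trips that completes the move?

Counting alone: the technician can take at most 1 across per trip to the rooftop, so moving all 7 needs at least 7 loaded trips out, with a return between consecutive ones — at least 13 crossings.
The plan below uses exactly 13 crossings, so it is optimal:
1. Technician goes to the rooftop with the goblin.
2. Technician goes back to the basement alone.
3. Technician goes to the rooftop with the elf.
4. Technician goes back to the basement alone.
5. Technician goes to the rooftop with the cleric.
6. Technician goes back to the basement alone.
7. Technician goes to the rooftop with the knight.
8. Technician goes back to the basement alone.
9. Technician goes to the rooftop with the rogue.
10. Technician goes back to the basement alone.
11. Technician goes to the rooftop with the dwarf.
12. Technician goes back to the basement alone.
13. Technician goes to the rooftop with the troll.

13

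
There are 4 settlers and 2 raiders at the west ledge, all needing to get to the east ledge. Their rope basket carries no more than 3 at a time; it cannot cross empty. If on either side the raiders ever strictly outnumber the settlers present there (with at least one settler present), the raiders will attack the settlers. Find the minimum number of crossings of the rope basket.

5

Counting alone: each trip to the east ledge takes at most 3 across and each return brings at least 1 back, so after t trips out (and t−1 returns) at most 3t − (t−1) of the 6 are across; that first reaches 6 at t = 3, so at least 5 crossings are needed.
The plan below uses exactly 5 crossings, so it is optimal:
1. 2 raiders → the east ledge.  (the west ledge: 4S 0R; the east ledge: 0S 2R)
2. 1 raider ← the west ledge.  (the west ledge: 4S 1R; the east ledge: 0S 1R)
3. 2 settlers and 1 raider → the east ledge.  (the west ledge: 2S 0R; the east ledge: 2S 2R)
4. 1 raider ← the west ledge.  (the west ledge: 2S 1R; the east ledge: 2S 1R)
5. 2 settlers and 1 raider → the east ledge.  (the west ledge: 0S 0R; the east ledge: 4S 2R)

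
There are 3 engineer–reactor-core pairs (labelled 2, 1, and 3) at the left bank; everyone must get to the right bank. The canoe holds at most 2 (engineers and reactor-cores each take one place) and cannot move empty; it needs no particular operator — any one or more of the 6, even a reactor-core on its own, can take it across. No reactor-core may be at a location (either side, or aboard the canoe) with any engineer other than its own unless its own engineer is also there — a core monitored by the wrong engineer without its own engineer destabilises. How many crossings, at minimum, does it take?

11

Counting alone: each trip to the right bank takes at most 2 across and each return brings at least 1 back, so after t trips out (and t−1 returns) at most 2t − (t−1) of the 6 are across; that first reaches 6 at t = 5, so at least 9 crossings are needed.
The safety rule pushes this higher. Following every safe sequence of crossings, the most of the 6 that can be at the right bank as the canoe arrives there on crossing 9 is 5 — never all 6.
So no plan with fewer than 11 crossings exists, and this one achieves 11:
1. engineer 2 and reactor-core 2 cross → the right bank.
2. engineer 2 crosses ← the left bank.
3. reactor-core 1 and reactor-core 3 cross → the right bank.
4. reactor-core 2 crosses ← the left bank.
5. engineer 1 and engineer 3 cross → the right bank.
6. engineer 1 and reactor-core 1 cross ← the left bank.
7. engineer 1 and engineer 2 cross → the right bank.
8. reactor-core 3 crosses ← the left bank.
9. reactor-core 1 and reactor-core 2 cross → the right bank.
10. engineer 3 crosses ← the left bank.
11. engineer 3 and reactor-core 3 cross → the right bank.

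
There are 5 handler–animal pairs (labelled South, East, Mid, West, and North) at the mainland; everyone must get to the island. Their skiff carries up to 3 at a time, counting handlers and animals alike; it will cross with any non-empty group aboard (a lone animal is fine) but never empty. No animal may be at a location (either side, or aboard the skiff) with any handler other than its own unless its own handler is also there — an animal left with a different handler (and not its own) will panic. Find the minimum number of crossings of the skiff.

Counting alone: each trip to the island takes at most 3 across and each return brings at least 1 back, so after t trips out (and t−1 returns) at most 3t − (t−1) of the 10 are across; that first reaches 10 at t = 5, so at least 9 crossings are needed.
The safety rule pushes this higher. Following every safe sequence of crossings, the most of the 10 that can be at the island as the skiff arrives there on crossing 9 is 9 — never all 10.
So no plan with fewer than 11 crossings exists, and this one achieves 11:
1. animal South and handler South cross → the island.
2. handler South crosses ← the mainland.
3. animal East, animal Mid, and animal West cross → the island.
4. animal South crosses ← the mainland.
5. handler East, handler Mid, and handler West cross → the island.
6. animal East and handler East cross ← the mainland.
7. handler East, handler North, and handler South cross → the island.
8. animal Mid crosses ← the mainland.
9. animal East and animal South cross → the island.
10. animal South crosses ← the mainland.
11. animal Mid, animal North, and animal South cross → the island.

11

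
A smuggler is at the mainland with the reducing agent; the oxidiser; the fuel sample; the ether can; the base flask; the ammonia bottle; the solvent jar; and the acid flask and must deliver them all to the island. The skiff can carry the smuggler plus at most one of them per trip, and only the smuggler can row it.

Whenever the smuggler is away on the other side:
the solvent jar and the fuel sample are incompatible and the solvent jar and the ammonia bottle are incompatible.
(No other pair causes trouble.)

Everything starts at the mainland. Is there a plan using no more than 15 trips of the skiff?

Counting alone: the smuggler can take at most 1 across per trip to the island, so moving all 8 needs at least 8 loaded trips out, with a return between consecutive ones — at least 15 crossings.
The safety rule pushes this higher. Following every safe sequence of crossings, the most of the 8 that can be at the island as the skiff arrives there on crossing 15 is 7 — never all 8.
So the move cannot be finished within 15 crossings. (The shortest complete plan takes 17:)
1. Smuggler goes to the island with the solvent jar.  [the mainland: the acid flask, the ammonia bottle, the base flask, the ether can, the fuel sample, the oxidiser, the reducing agent | the island: the solvent jar]
2. Smuggler goes back to the mainland alone.  [the mainland: the acid flask, the ammonia bottle, the base flask, the ether can, the fuel sample, the oxidiser, the reducing agent | the island: the solvent jar]
3. Smuggler goes to the island with the reducing agent.  [the mainland: the acid flask, the ammonia bottle, the base flask, the ether can, the fuel sample, the oxidiser | the island: the reducing agent, the solvent jar]
4. Smuggler goes back to the mainland alone.  [the mainland: the acid flask, the ammonia bottle, the base flask, the ether can, the fuel sample, the oxidiser | the island: the reducing agent, the solvent jar]
5. Smuggler goes to the island with the oxidiser.  [the mainland: the acid flask, the ammonia bottle, the base flask, the ether can, the fuel sample | the island: the oxidiser, the reducing agent, the solvent jar]
6. Smuggler goes back to the mainland alone.  [the mainland: the acid flask, the ammonia bottle, the base flask, the ether can, the fuel sample | the island: the oxidiser, the reducing agent, the solvent jar]
7. Smuggler goes to the island with the fuel sample.  [the mainland: the acid flask, the ammonia bottle, the base flask, the ether can | the island: the fuel sample, the oxidiser, the reducing agent, the solvent jar]
8. Smuggler goes back to the mainland with the solvent jar.  [the mainland: the acid flask, the ammonia bottle, the base flask, the ether can, the solvent jar | the island: the fuel sample, the oxidiser, the reducing agent]
9. Smuggler goes to the island with the ammonia bottle.  [the mainland: the acid flask, the base flask, the ether can, the solvent jar | the island: the ammonia bottle, the fuel sample, the oxidiser, the reducing agent]
10. Smuggler goes back to the mainland alone.  [the mainland: the acid flask, the base flask, the ether can, the solvent jar | the island: the ammonia bottle, the fuel sample, the oxidiser, the reducing agent]
11. Smuggler goes to the island with the ether can.  [the mainland: the acid flask, the base flask, the solvent jar | the island: the ammonia bottle, the ether can, the fuel sample, the oxidiser, the reducing agent]
12. Smuggler goes back to the mainland alone.  [the mainland: the acid flask, the base flask, the solvent jar | the island: the ammonia bottle, the ether can, the fuel sample, the oxidiser, the reducing agent]
13. Smuggler goes to the island with the base flask.  [the mainland: the acid flask, the solvent jar | the island: the ammonia bottle, the base flask, the ether can, the fuel sample, the oxidiser, the reducing agent]
14. Smuggler goes back to the mainland alone.  [the mainland: the acid flask, the solvent jar | the island: the ammonia bottle, the base flask, the ether can, the fuel sample, the oxidiser, the reducing agent]
15. Smuggler goes to the island with the acid flask.  [the mainland: the solvent jar | the island: the acid flask, the ammonia bottle, the base flask, the ether can, the fuel sample, the oxidiser, the reducing agent]
16. Smuggler goes back to the mainland alone.  [the mainland: the solvent jar | the island: the acid flask, the ammonia bottle, the base flask, the ether can, the fuel sample, the oxidiser, the reducing agent]
17. Smuggler goes to the island with the solvent jar.  [the mainland: — | the island: the acid flask, the ammonia bottle, the base flask, the ether can, the fuel sample, the oxidiser, the reducing agent, the solvent jar]

No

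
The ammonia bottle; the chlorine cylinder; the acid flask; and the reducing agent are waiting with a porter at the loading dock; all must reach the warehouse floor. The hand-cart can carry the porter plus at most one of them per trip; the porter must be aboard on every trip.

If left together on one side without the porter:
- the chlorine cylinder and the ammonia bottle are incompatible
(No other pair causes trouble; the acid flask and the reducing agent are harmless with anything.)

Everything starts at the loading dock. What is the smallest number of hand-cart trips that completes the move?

Counting alone: the porter can take at most 1 across per trip to the warehouse floor, so moving all 4 needs at least 4 loaded trips out, with a return between consecutive ones — at least 7 crossings.
The plan below uses exactly 7 crossings, so it is optimal:
1. Porter goes to the warehouse floor with the ammonia bottle.
2. Porter goes back to the loading dock alone.
3. Porter goes to the warehouse floor with the acid flask.
4. Porter goes back to the loading dock alone.
5. Porter goes to the warehouse floor with the reducing agent.
6. Porter goes back to the loading dock alone.
7. Porter goes to the warehouse floor with the chlorine cylinder.

7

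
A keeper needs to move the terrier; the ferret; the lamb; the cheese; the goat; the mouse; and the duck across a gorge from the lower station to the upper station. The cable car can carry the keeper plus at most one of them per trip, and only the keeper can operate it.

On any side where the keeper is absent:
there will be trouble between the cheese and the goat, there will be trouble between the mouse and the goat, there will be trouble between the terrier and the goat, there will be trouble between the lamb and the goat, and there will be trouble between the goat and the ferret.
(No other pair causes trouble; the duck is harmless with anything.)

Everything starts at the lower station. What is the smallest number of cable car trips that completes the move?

impossible

Following every safe sequence of crossings from the start, the most of the 7 that can be at the upper station as the cable car arrives there on crossings 1, 3, 5 is 1, 2, 3 respectively; the best ever achieved is 3 of 7.
From crossing 7 on, no configuration arises that was not already reachable earlier: only 26 distinct safe configurations (who is on which side, and where the cable car is) can ever be reached, none of them has everyone across, and every continuation just revisits them. So no valid plan exists.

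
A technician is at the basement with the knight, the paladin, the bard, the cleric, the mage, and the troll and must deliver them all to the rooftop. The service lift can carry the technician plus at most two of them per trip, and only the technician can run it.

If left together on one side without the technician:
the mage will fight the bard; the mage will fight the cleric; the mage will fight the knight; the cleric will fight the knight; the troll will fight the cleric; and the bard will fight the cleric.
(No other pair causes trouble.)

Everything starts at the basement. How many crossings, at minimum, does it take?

9

Counting alone: the technician can take at most 2 across per trip to the rooftop, so moving all 6 needs at least 3 loaded trips out, with a return between consecutive ones — at least 5 crossings.
The safety rule pushes this higher. Following every safe sequence of crossings, the most of the 6 that can be at the rooftop as the service lift arrives there on crossings 5, 7 is 4, 5 respectively — never all 6.
So no plan with fewer than 9 crossings exists, and this one achieves 9:
1. Technician goes to the rooftop with the cleric and the mage.
2. Technician goes back to the basement with the cleric.
3. Technician goes to the rooftop with the cleric and the paladin.
4. Technician goes back to the basement with the cleric.
5. Technician goes to the rooftop with the cleric and the troll.
6. Technician goes back to the basement with the cleric.
7. Technician goes to the rooftop with the bard and the knight.
8. Technician goes back to the basement with the mage.
9. Technician goes to the rooftop with the cleric and the mage.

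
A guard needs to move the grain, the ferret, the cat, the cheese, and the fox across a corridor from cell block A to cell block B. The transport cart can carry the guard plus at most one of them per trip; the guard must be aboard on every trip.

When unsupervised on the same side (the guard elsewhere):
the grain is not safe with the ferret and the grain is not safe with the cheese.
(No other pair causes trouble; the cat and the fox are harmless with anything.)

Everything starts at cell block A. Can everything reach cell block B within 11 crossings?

Yes

Yes — this plan uses 11 crossings (≤ 11):
1. Guard goes to cell block B with the grain.  [cell block A: the cat, the cheese, the ferret, the fox | cell block B: the grain]
2. Guard goes back to cell block A alone.  [cell block A: the cat, the cheese, the ferret, the fox | cell block B: the grain]
3. Guard goes to cell block B with the ferret.  [cell block A: the cat, the cheese, the fox | cell block B: the ferret, the grain]
4. Guard goes back to cell block A with the grain.  [cell block A: the cat, the cheese, the fox, the grain | cell block B: the ferret]
5. Guard goes to cell block B with the cheese.  [cell block A: the cat, the fox, the grain | cell block B: the cheese, the ferret]
6. Guard goes back to cell block A alone.  [cell block A: the cat, the fox, the grain | cell block B: the cheese, the ferret]
7. Guard goes to cell block B with the cat.  [cell block A: the fox, the grain | cell block B: the cat, the cheese, the ferret]
8. Guard goes back to cell block A alone.  [cell block A: the fox, the grain | cell block B: the cat, the cheese, the ferret]
9. Guard goes to cell block B with the fox.  [cell block A: the grain | cell block B: the cat, the cheese, the ferret, the fox]
10. Guard goes back to cell block A alone.  [cell block A: the grain | cell block B: the cat, the cheese, the ferret, the fox]
11. Guard goes to cell block B with the grain.  [cell block A: — | cell block B: the cat, the cheese, the ferret, the fox, the grain]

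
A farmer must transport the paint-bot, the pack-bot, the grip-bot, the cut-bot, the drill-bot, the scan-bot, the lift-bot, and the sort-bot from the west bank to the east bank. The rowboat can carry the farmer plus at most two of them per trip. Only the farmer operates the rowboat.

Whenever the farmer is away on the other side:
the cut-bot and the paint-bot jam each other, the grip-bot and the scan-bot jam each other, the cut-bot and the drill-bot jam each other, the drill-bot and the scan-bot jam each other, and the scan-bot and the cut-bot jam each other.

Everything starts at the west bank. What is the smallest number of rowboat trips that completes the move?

13

Counting alone: the farmer can take at most 2 across per trip to the east bank, so moving all 8 needs at least 4 loaded trips out, with a return between consecutive ones — at least 7 crossings.
The safety rule pushes this higher. Following every safe sequence of crossings, the most of the 8 that can be at the east bank as the rowboat arrives there on crossings 7, 9, 11 is 5, 6, 7 respectively — never all 8.
So no plan with fewer than 13 crossings exists, and this one achieves 13:
1. Farmer goes to the east bank with the cut-bot and the scan-bot.  [the west bank: the drill-bot, the grip-bot, the lift-bot, the pack-bot, the paint-bot, the sort-bot | the east bank: the cut-bot, the scan-bot]
2. Farmer goes back to the west bank with the cut-bot.  [the west bank: the cut-bot, the drill-bot, the grip-bot, the lift-bot, the pack-bot, the paint-bot, the sort-bot | the east bank: the scan-bot]
3. Farmer goes to the east bank with the cut-bot and the paint-bot.  [the west bank: the drill-bot, the grip-bot, the lift-bot, the pack-bot, the sort-bot | the east bank: the cut-bot, the paint-bot, the scan-bot]
4. Farmer goes back to the west bank with the cut-bot.  [the west bank: the cut-bot, the drill-bot, the grip-bot, the lift-bot, the pack-bot, the sort-bot | the east bank: the paint-bot, the scan-bot]
5. Farmer goes to the east bank with the cut-bot and the pack-bot.  [the west bank: the drill-bot, the grip-bot, the lift-bot, the sort-bot | the east bank: the cut-bot, the pack-bot, the paint-bot, the scan-bot]
6. Farmer goes back to the west bank with the cut-bot.  [the west bank: the cut-bot, the drill-bot, the grip-bot, the lift-bot, the sort-bot | the east bank: the pack-bot, the paint-bot, the scan-bot]
7. Farmer goes to the east bank with the drill-bot and the grip-bot.  [the west bank: the cut-bot, the lift-bot, the sort-bot | the east bank: the drill-bot, the grip-bot, the pack-bot, the paint-bot, the scan-bot]
8. Farmer goes back to the west bank with the scan-bot.  [the west bank: the cut-bot, the lift-bot, the scan-bot, the sort-bot | the east bank: the drill-bot, the grip-bot, the pack-bot, the paint-bot]
9. Farmer goes to the east bank with the cut-bot and the lift-bot.  [the west bank: the scan-bot, the sort-bot | the east bank: the cut-bot, the drill-bot, the grip-bot, the lift-bot, the pack-bot, the paint-bot]
10. Farmer goes back to the west bank with the cut-bot.  [the west bank: the cut-bot, the scan-bot, the sort-bot | the east bank: the drill-bot, the grip-bot, the lift-bot, the pack-bot, the paint-bot]
11. Farmer goes to the east bank with the cut-bot and the sort-bot.  [the west bank: the scan-bot | the east bank: the cut-bot, the drill-bot, the grip-bot, the lift-bot, the pack-bot, the paint-bot, the sort-bot]
12. Farmer goes back to the west bank with the cut-bot.  [the west bank: the cut-bot, the scan-bot | the east bank: the drill-bot, the grip-bot, the lift-bot, the pack-bot, the paint-bot, the sort-bot]
13. Farmer goes to the east bank with the cut-bot and the scan-bot.  [the west bank: — | the east bank: the cut-bot, the drill-bot, the grip-bot, the lift-bot, the pack-bot, the paint-bot, the scan-bot, the sort-bot]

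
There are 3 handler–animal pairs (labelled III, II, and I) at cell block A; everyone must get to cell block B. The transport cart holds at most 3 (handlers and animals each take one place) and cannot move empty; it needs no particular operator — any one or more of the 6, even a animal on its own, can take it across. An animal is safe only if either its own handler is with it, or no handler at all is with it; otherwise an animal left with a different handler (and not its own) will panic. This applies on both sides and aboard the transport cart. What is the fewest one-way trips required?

5

Counting alone: each trip to cell block B takes at most 3 across and each return brings at least 1 back, so after t trips out (and t−1 returns) at most 3t − (t−1) of the 6 are across; that first reaches 6 at t = 3, so at least 5 crossings are needed.
The plan below uses exactly 5 crossings, so it is optimal:
1. animal III and handler III cross → cell block B.
2. handler III crosses ← cell block A.
3. handler I, handler II, and handler III cross → cell block B.
4. animal III crosses ← cell block A.
5. animal I, animal II, and animal III cross → cell block B.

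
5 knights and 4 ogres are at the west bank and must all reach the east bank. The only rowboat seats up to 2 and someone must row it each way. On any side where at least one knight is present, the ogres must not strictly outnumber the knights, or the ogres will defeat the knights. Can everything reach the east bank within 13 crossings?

Counting alone: each trip to the east bank takes at most 2 across and each return brings at least 1 back, so after t trips out (and t−1 returns) at most 2t − (t−1) of the 9 are across; that first reaches 9 at t = 8, so at least 15 crossings are needed.
Since 13 < 15, 13 crossings cannot be enough. (The shortest complete plan in fact takes 15:)
1. 2 ogres → the east bank.  (the west bank: 5K 2O; the east bank: 0K 2O)
2. 1 ogre ← the west bank.  (the west bank: 5K 3O; the east bank: 0K 1O)
3. 2 ogres → the east bank.  (the west bank: 5K 1O; the east bank: 0K 3O)
4. 1 ogre ← the west bank.  (the west bank: 5K 2O; the east bank: 0K 2O)
5. 2 knights → the east bank.  (the west bank: 3K 2O; the east bank: 2K 2O)
6. 1 ogre ← the west bank.  (the west bank: 3K 3O; the east bank: 2K 1O)
7. 1 knight and 1 ogre → the east bank.  (the west bank: 2K 2O; the east bank: 3K 2O)
8. 1 knight ← the west bank.  (the west bank: 3K 2O; the east bank: 2K 2O)
9. 1 knight and 1 ogre → the east bank.  (the west bank: 2K 1O; the east bank: 3K 3O)
10. 1 ogre ← the west bank.  (the west bank: 2K 2O; the east bank: 3K 2O)
11. 1 knight and 1 ogre → the east bank.  (the west bank: 1K 1O; the east bank: 4K 3O)
12. 1 knight ← the west bank.  (the west bank: 2K 1O; the east bank: 3K 3O)
13. 1 knight and 1 ogre → the east bank.  (the west bank: 1K 0O; the east bank: 4K 4O)
14. 1 ogre ← the west bank.  (the west bank: 1K 1O; the east bank: 4K 3O)
15. 1 knight and 1 ogre → the east bank.  (the west bank: 0K 0O; the east bank: 5K 4O)

No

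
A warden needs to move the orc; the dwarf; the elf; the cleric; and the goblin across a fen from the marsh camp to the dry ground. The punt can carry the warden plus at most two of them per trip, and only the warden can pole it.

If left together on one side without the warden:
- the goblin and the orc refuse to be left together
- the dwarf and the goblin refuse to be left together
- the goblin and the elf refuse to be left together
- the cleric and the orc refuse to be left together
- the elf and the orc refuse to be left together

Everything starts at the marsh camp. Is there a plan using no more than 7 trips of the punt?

Yes — this plan uses 7 crossings (≤ 7):
1. Warden goes to the dry ground with the goblin and the orc.  [the marsh camp: the cleric, the dwarf, the elf | the dry ground: the goblin, the orc]
2. Warden goes back to the marsh camp with the orc.  [the marsh camp: the cleric, the dwarf, the elf, the orc | the dry ground: the goblin]
3. Warden goes to the dry ground with the dwarf and the orc.  [the marsh camp: the cleric, the elf | the dry ground: the dwarf, the goblin, the orc]
4. Warden goes back to the marsh camp with the goblin.  [the marsh camp: the cleric, the elf, the goblin | the dry ground: the dwarf, the orc]
5. Warden goes to the dry ground with the cleric and the elf.  [the marsh camp: the goblin | the dry ground: the cleric, the dwarf, the elf, the orc]
6. Warden goes back to the marsh camp with the orc.  [the marsh camp: the goblin, the orc | the dry ground: the cleric, the dwarf, the elf]
7. Warden goes to the dry ground with the goblin and the orc.  [the marsh camp: — | the dry ground: the cleric, the dwarf, the elf, the goblin, the orc]

Yes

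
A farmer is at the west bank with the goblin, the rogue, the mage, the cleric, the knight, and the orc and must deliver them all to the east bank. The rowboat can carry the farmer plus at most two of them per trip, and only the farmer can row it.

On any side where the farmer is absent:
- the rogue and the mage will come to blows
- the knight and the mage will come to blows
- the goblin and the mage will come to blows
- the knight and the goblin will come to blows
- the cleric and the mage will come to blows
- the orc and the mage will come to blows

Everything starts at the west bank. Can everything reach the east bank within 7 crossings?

No

Counting alone: the farmer can take at most 2 across per trip to the east bank, so moving all 6 needs at least 3 loaded trips out, with a return between consecutive ones — at least 5 crossings.
The safety rule pushes this higher. Following every safe sequence of crossings, the most of the 6 that can be at the east bank as the rowboat arrives there on crossings 5, 7 is 4, 5 respectively — never all 6.
So the move cannot be finished within 7 crossings. (The shortest complete plan takes 9:)
1. Farmer goes to the east bank with the goblin and the mage.
2. Farmer goes back to the west bank with the goblin.
3. Farmer goes to the east bank with the goblin and the rogue.
4. Farmer goes back to the west bank with the mage.
5. Farmer goes to the east bank with the cleric and the mage.
6. Farmer goes back to the west bank with the mage.
7. Farmer goes to the east bank with the mage and the orc.
8. Farmer goes back to the west bank with the mage.
9. Farmer goes to the east bank with the knight and the mage.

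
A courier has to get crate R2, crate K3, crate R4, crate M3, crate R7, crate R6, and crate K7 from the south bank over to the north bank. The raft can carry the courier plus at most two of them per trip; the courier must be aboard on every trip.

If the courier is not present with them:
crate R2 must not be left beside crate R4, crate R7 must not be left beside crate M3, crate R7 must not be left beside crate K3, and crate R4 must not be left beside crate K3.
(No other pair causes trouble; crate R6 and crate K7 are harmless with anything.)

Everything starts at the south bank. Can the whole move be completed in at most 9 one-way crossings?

Yes

Yes — this plan uses 9 crossings (≤ 9):
1. Courier goes to the north bank with crate R4 and crate R7.
2. Courier goes back to the south bank alone.
3. Courier goes to the north bank with crate R2.
4. Courier goes back to the south bank with crate R4.
5. Courier goes to the north bank with crate K3 and crate M3.
6. Courier goes back to the south bank with crate R7.
7. Courier goes to the north bank with crate K7 and crate R6.
8. Courier goes back to the south bank alone.
9. Courier goes to the north bank with crate R4 and crate R7.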